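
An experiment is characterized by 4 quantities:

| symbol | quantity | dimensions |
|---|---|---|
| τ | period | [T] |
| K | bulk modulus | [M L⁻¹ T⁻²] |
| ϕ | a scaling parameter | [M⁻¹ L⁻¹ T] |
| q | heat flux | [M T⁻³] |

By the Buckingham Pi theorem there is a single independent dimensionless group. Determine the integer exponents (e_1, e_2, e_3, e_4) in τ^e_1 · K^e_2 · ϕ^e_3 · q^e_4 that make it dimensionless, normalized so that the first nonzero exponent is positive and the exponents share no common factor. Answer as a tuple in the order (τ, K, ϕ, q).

(3, -1, 1, 2)

M: e_1·(0) + e_2·(1) + e_3·(-1) + e_4·(1) = 0
L: e_1·(0) + e_2·(-1) + e_3·(-1) + e_4·(0) = 0
T: e_1·(1) + e_2·(-2) + e_3·(1) + e_4·(-3) = 0
Solving this homogeneous linear system for the smallest-integer solution (first nonzero entry positive) gives (3, -1, 1, 2).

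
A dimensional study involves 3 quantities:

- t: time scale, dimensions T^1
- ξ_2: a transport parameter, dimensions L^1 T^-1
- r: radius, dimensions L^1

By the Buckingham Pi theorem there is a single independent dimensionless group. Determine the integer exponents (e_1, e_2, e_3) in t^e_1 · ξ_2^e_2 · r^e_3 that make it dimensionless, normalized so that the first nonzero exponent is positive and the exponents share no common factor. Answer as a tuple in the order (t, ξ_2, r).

(1, 1, -1)

L: e_1·(0) + e_2·(1) + e_3·(1) = 0
T: e_1·(1) + e_2·(-1) + e_3·(0) = 0
Solving this homogeneous linear system for the smallest-integer solution (first nonzero entry positive) gives (1, 1, -1).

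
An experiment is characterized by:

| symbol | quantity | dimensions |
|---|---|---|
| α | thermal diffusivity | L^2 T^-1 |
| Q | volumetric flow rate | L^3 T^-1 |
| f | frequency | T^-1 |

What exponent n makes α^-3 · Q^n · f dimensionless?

2

Balance the L exponent: (3)·n from Q, plus −3·(2) + (0) = -6 from the rest, must sum to zero.
3n − 6 = 0, so n = 2.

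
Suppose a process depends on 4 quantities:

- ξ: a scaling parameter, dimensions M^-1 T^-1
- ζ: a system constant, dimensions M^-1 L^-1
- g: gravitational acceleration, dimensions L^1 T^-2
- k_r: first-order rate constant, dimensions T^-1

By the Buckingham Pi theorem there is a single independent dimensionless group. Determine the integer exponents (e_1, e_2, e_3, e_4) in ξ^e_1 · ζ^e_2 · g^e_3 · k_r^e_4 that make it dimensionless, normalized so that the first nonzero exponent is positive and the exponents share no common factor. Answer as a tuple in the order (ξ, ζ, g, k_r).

M: e_1·(-1) + e_2·(-1) + e_3·(0) + e_4·(0) = 0
L: e_1·(0) + e_2·(-1) + e_3·(1) + e_4·(0) = 0
T: e_1·(-1) + e_2·(0) + e_3·(-2) + e_4·(-1) = 0
Solving this homogeneous linear system for the smallest-integer solution (first nonzero entry positive) gives (1, -1, -1, 1).

(1, -1, -1, 1)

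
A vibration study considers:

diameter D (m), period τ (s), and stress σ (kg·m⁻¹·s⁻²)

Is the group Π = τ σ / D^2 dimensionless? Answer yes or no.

no

Sum the exponent of each base dimension across the product:
  M: −2·[D]_M + [τ]_M + [σ]_M = −2·(0) + (0) + (1) = 1
  L: −2·[D]_L + [τ]_L + [σ]_L = −2·(1) + (0) + (-1) = -3
  T: −2·[D]_T + [τ]_T + [σ]_T = −2·(0) + (1) + (-2) = -1
Net dimensions [M L⁻³ T⁻¹] ≠ [1] — not dimensionless.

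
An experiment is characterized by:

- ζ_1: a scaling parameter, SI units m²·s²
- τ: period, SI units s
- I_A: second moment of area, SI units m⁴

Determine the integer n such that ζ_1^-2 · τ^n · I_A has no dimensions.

Balance the T exponent: (1)·n from τ, plus −2·(2) + (0) = -4 from the rest, must sum to zero.
n − 4 = 0, so n = 4.

4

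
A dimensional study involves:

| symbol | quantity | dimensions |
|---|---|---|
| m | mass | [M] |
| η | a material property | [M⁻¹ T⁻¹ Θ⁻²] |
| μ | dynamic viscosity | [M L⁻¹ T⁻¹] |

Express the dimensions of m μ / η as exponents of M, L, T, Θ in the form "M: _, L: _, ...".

M: 3, L: -1, T: 0, Θ: 2

Collect each base-dimension exponent across the product:
  M: (1) − (-1) + (1) = 3
  L: (0) − (0) + (-1) = -1
  T: (0) − (-1) + (-1) = 0
  Θ: (0) − (-2) + (0) = 2
So the dimensions are [M³ L⁻¹ Θ²].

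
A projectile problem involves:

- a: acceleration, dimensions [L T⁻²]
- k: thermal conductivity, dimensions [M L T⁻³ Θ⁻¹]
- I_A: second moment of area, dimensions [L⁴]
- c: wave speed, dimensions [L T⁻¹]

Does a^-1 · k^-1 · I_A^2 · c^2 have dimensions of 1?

no

Sum the exponent of each base dimension across the product:
  M: −[a]_M − [k]_M + 2·[I_A]_M + 2·[c]_M = −(0) − (1) + 2·(0) + 2·(0) = -1
  L: −[a]_L − [k]_L + 2·[I_A]_L + 2·[c]_L = −(1) − (1) + 2·(4) + 2·(1) = 8
  T: −[a]_T − [k]_T + 2·[I_A]_T + 2·[c]_T = −(-2) − (-3) + 2·(0) + 2·(-1) = 3
  Θ: −[a]_Θ − [k]_Θ + 2·[I_A]_Θ + 2·[c]_Θ = −(0) − (-1) + 2·(0) + 2·(0) = 1
Net dimensions [M⁻¹ L⁸ T³ Θ] ≠ [1] — not dimensionless.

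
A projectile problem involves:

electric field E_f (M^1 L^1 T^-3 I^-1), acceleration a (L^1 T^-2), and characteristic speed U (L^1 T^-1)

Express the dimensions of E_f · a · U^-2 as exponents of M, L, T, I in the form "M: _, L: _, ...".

M: 1, L: 0, T: -3, I: -1

Collect each base-dimension exponent across the product:
  M: (1) + (0) − 2·(0) = 1
  L: (1) + (1) − 2·(1) = 0
  T: (-3) + (-2) − 2·(-1) = -3
  I: (-1) + (0) − 2·(0) = -1
So the dimensions are [M T⁻³ I⁻¹].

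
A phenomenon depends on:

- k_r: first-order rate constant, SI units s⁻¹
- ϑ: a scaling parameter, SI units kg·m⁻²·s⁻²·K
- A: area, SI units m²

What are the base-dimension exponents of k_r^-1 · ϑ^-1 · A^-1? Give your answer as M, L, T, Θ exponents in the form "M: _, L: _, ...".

Collect each base-dimension exponent across the product:
  M: −(0) − (1) − (0) = -1
  L: −(0) − (-2) − (2) = 0
  T: −(-1) − (-2) − (0) = 3
  Θ: −(0) − (1) − (0) = -1
So the dimensions are [M⁻¹ T³ Θ⁻¹].

M: -1, L: 0, T: 3, Θ: -1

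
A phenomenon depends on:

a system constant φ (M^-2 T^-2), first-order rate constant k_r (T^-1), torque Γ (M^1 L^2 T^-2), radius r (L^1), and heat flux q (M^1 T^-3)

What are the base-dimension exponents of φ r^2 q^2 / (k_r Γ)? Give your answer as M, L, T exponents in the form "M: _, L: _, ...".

M: -1, L: 0, T: -5

Collect each base-dimension exponent across the product:
  M: (-2) − (0) − (1) + 2·(0) + 2·(1) = -1
  L: (0) − (0) − (2) + 2·(1) + 2·(0) = 0
  T: (-2) − (-1) − (-2) + 2·(0) + 2·(-3) = -5
So the dimensions are [M⁻¹ T⁻⁵].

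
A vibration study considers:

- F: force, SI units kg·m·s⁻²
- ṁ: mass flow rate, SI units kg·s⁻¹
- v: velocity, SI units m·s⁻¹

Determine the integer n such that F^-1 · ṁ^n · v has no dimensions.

1

Balance the M exponent: (1)·n from ṁ, plus −(1) + (0) = -1 from the rest, must sum to zero.
n − 1 = 0, so n = 1.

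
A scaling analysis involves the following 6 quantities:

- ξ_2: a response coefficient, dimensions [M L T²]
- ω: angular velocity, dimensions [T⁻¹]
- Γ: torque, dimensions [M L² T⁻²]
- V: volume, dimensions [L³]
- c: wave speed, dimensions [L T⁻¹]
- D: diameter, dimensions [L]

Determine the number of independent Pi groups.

3

There are 6 variables and 3 base dimensions (M, L, T).
The dimension matrix has rank 3.
Independent dimensionless groups: 6 − 3 = 3.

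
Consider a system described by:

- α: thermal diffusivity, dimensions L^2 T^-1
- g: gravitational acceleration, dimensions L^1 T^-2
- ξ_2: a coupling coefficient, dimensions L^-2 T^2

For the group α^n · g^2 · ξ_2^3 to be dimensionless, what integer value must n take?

Balance the L exponent: (2)·n from α, plus 2·(1) + 3·(-2) = -4 from the rest, must sum to zero.
2n − 4 = 0, so n = 2.

2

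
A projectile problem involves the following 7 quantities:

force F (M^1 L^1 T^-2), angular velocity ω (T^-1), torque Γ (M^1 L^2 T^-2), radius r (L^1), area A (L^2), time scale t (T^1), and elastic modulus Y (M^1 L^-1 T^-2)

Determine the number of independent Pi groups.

4

There are 7 variables and 3 base dimensions (M, L, T).
The dimension matrix has rank 3.
Independent dimensionless groups: 7 − 3 = 4.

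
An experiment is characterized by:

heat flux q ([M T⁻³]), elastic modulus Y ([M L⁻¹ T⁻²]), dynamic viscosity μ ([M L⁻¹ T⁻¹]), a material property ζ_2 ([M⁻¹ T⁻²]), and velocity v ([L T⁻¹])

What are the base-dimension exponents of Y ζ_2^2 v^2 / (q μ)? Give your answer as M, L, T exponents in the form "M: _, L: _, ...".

M: -3, L: 2, T: -4

Collect each base-dimension exponent across the product:
  M: −(1) + (1) − (1) + 2·(-1) + 2·(0) = -3
  L: −(0) + (-1) − (-1) + 2·(0) + 2·(1) = 2
  T: −(-3) + (-2) − (-1) + 2·(-2) + 2·(-1) = -4
So the dimensions are [M⁻³ L² T⁻⁴].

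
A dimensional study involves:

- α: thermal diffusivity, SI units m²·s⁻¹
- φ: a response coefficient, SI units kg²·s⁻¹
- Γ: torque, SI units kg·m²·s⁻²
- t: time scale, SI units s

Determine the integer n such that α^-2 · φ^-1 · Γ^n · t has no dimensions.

Balance the M exponent: (1)·n from Γ, plus −2·(0) − (2) + (0) = -2 from the rest, must sum to zero.
n − 2 = 0, so n = 2.

2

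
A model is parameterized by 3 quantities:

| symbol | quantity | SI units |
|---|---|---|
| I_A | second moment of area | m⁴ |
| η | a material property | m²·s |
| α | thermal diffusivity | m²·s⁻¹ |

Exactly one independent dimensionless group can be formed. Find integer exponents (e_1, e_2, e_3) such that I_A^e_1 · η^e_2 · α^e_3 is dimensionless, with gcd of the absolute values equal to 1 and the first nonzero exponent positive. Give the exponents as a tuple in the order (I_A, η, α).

L: e_1·(4) + e_2·(2) + e_3·(2) = 0
T: e_1·(0) + e_2·(1) + e_3·(-1) = 0
Solving this homogeneous linear system for the smallest-integer solution (first nonzero entry positive) gives (1, -1, -1).

(1, -1, -1)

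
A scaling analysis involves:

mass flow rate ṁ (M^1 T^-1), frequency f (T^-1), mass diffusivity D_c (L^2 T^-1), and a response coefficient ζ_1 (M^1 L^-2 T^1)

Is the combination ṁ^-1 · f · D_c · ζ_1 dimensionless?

Sum the exponent of each base dimension across the product:
  M: −[ṁ]_M + [f]_M + [D_c]_M + [ζ_1]_M = −(1) + (0) + (0) + (1) = 0
  L: −[ṁ]_L + [f]_L + [D_c]_L + [ζ_1]_L = −(0) + (0) + (2) + (-2) = 0
  T: −[ṁ]_T + [f]_T + [D_c]_T + [ζ_1]_T = −(-1) + (-1) + (-1) + (1) = 0
All base exponents vanish — dimensionless.

yes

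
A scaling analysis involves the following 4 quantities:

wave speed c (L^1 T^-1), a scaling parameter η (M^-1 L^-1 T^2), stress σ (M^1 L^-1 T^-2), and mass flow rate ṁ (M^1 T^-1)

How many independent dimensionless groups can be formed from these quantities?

There are 4 variables and 3 base dimensions (M, L, T).
The dimension matrix has rank 3.
Independent dimensionless groups: 4 − 3 = 1.

1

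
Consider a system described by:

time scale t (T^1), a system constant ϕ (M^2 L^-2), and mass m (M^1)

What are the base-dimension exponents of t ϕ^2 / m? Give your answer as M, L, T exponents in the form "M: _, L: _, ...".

M: 3, L: -4, T: 1

Collect each base-dimension exponent across the product:
  M: (0) + 2·(2) − (1) = 3
  L: (0) + 2·(-2) − (0) = -4
  T: (1) + 2·(0) − (0) = 1
So the dimensions are [M³ L⁻⁴ T].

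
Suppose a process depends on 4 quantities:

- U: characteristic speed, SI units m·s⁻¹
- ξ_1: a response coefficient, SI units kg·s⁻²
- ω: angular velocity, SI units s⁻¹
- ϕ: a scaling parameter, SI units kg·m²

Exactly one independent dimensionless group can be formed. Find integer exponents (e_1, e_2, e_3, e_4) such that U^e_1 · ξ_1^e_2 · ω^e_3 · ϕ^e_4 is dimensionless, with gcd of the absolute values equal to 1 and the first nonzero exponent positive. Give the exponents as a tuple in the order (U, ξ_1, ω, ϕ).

M: e_1·(0) + e_2·(1) + e_3·(0) + e_4·(1) = 0
L: e_1·(1) + e_2·(0) + e_3·(0) + e_4·(2) = 0
T: e_1·(-1) + e_2·(-2) + e_3·(-1) + e_4·(0) = 0
Solving this homogeneous linear system for the smallest-integer solution (first nonzero entry positive) gives (2, 1, -4, -1).

(2, 1, -4, -1)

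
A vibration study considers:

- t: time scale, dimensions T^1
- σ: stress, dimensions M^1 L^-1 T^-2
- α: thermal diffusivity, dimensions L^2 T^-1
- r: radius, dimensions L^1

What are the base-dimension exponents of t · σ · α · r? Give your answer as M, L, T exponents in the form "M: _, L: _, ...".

Collect each base-dimension exponent across the product:
  M: (0) + (1) + (0) + (0) = 1
  L: (0) + (-1) + (2) + (1) = 2
  T: (1) + (-2) + (-1) + (0) = -2
So the dimensions are [M L² T⁻²].

M: 1, L: 2, T: -2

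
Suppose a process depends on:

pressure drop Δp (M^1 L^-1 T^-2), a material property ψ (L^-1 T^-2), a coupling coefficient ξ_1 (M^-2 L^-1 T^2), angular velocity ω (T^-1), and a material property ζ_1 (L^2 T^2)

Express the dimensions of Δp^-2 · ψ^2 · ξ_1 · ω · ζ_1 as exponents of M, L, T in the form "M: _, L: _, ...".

Collect each base-dimension exponent across the product:
  M: −2·(1) + 2·(0) + (-2) + (0) + (0) = -4
  L: −2·(-1) + 2·(-1) + (-1) + (0) + (2) = 1
  T: −2·(-2) + 2·(-2) + (2) + (-1) + (2) = 3
So the dimensions are [M⁻⁴ L T³].

M: -4, L: 1, T: 3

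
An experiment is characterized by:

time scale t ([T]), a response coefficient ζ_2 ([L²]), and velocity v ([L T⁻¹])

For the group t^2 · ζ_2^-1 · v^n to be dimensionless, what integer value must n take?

2

Balance the L exponent: (1)·n from v, plus 2·(0) − (2) = -2 from the rest, must sum to zero.
n − 2 = 0, so n = 2.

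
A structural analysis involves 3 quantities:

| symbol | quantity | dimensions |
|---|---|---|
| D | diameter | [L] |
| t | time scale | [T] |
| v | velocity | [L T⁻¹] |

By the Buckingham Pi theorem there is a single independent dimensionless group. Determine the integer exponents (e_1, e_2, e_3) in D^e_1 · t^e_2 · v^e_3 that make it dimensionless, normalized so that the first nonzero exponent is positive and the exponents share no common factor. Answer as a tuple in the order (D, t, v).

L: e_1·(1) + e_2·(0) + e_3·(1) = 0
T: e_1·(0) + e_2·(1) + e_3·(-1) = 0
Solving this homogeneous linear system for the smallest-integer solution (first nonzero entry positive) gives (1, -1, -1).

(1, -1, -1)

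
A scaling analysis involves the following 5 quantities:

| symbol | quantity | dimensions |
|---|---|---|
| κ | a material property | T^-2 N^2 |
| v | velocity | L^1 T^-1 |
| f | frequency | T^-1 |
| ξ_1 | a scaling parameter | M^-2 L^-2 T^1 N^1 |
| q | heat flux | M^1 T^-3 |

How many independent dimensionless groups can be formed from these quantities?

There are 5 variables and 4 base dimensions (M, L, T, N).
The dimension matrix has rank 4.
Independent dimensionless groups: 5 − 4 = 1.

1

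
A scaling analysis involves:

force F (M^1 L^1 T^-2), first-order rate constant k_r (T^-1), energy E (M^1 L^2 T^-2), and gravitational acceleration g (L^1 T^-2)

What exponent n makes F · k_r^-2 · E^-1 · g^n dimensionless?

Balance the L exponent: (1)·n from g, plus (1) − 2·(0) − (2) = -1 from the rest, must sum to zero.
n − 1 = 0, so n = 1.

1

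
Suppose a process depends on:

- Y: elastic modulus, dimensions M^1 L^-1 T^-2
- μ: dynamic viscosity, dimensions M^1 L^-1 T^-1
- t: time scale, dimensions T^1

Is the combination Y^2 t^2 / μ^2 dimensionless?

yes

Sum the exponent of each base dimension across the product:
  M: 2·[Y]_M − 2·[μ]_M + 2·[t]_M = 2·(1) − 2·(1) + 2·(0) = 0
  L: 2·[Y]_L − 2·[μ]_L + 2·[t]_L = 2·(-1) − 2·(-1) + 2·(0) = 0
  T: 2·[Y]_T − 2·[μ]_T + 2·[t]_T = 2·(-2) − 2·(-1) + 2·(1) = 0
  Θ: 2·[Y]_Θ − 2·[μ]_Θ + 2·[t]_Θ = 2·(0) − 2·(0) + 2·(0) = 0
All base exponents vanish — dimensionless.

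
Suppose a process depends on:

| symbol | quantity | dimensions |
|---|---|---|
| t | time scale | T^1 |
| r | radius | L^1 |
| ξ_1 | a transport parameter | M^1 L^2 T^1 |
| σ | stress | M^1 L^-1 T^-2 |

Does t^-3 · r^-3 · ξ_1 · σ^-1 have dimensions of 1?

Sum the exponent of each base dimension across the product:
  M: −3·[t]_M − 3·[r]_M + [ξ_1]_M − [σ]_M = −3·(0) − 3·(0) + (1) − (1) = 0
  L: −3·[t]_L − 3·[r]_L + [ξ_1]_L − [σ]_L = −3·(0) − 3·(1) + (2) − (-1) = 0
  T: −3·[t]_T − 3·[r]_T + [ξ_1]_T − [σ]_T = −3·(1) − 3·(0) + (1) − (-2) = 0
All base exponents vanish — dimensionless.

yes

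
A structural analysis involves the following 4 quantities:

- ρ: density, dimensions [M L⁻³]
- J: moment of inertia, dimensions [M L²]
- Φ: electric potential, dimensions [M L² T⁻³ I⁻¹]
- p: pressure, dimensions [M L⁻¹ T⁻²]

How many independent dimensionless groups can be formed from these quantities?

There are 4 variables and 4 base dimensions (M, L, T, I).
The dimension matrix has rank 4.
Independent dimensionless groups: 4 − 4 = 0.

0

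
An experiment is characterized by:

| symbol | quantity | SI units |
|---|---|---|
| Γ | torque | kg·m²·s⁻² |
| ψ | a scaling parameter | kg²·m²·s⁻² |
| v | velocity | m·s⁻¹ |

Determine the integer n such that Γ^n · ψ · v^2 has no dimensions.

Balance the M exponent: (1)·n from Γ, plus (2) + 2·(0) = 2 from the rest, must sum to zero.
n + 2 = 0, so n = -2.

-2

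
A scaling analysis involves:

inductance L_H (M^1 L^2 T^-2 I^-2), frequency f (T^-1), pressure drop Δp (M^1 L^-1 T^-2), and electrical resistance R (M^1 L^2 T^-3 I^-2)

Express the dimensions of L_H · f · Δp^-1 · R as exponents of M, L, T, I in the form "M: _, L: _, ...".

Collect each base-dimension exponent across the product:
  M: (1) + (0) − (1) + (1) = 1
  L: (2) + (0) − (-1) + (2) = 5
  T: (-2) + (-1) − (-2) + (-3) = -4
  I: (-2) + (0) − (0) + (-2) = -4
So the dimensions are [M L⁵ T⁻⁴ I⁻⁴].

M: 1, L: 5, T: -4, I: -4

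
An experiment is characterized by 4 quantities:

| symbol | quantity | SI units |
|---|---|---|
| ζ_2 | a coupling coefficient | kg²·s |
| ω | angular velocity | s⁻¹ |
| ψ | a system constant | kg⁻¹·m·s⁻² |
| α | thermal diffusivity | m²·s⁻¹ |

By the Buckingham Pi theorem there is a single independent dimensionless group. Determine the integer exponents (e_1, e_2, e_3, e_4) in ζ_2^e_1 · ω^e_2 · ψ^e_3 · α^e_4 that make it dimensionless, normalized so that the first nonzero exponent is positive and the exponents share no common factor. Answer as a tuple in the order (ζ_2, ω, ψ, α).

M: e_1·(2) + e_2·(0) + e_3·(-1) + e_4·(0) = 0
L: e_1·(0) + e_2·(0) + e_3·(1) + e_4·(2) = 0
T: e_1·(1) + e_2·(-1) + e_3·(-2) + e_4·(-1) = 0
Solving this homogeneous linear system for the smallest-integer solution (first nonzero entry positive) gives (1, -2, 2, -1).

(1, -2, 2, -1)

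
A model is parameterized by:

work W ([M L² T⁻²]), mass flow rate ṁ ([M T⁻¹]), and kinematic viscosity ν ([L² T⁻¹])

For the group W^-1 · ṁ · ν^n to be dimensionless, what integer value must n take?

1

Balance the L exponent: (2)·n from ν, plus −(2) + (0) = -2 from the rest, must sum to zero.
2n − 2 = 0, so n = 1.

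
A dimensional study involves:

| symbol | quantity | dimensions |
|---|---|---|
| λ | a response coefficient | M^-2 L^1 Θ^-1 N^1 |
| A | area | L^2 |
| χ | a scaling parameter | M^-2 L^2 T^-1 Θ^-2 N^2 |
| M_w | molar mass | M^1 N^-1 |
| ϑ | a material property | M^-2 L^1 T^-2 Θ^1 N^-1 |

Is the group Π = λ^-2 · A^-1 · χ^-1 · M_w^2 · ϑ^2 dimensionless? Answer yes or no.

no

Sum the exponent of each base dimension across the product:
  M: −2·[λ]_M − [A]_M − [χ]_M + 2·[M_w]_M + 2·[ϑ]_M = −2·(-2) − (0) − (-2) + 2·(1) + 2·(-2) = 4
  L: −2·[λ]_L − [A]_L − [χ]_L + 2·[M_w]_L + 2·[ϑ]_L = −2·(1) − (2) − (2) + 2·(0) + 2·(1) = -4
  T: −2·[λ]_T − [A]_T − [χ]_T + 2·[M_w]_T + 2·[ϑ]_T = −2·(0) − (0) − (-1) + 2·(0) + 2·(-2) = -3
  Θ: −2·[λ]_Θ − [A]_Θ − [χ]_Θ + 2·[M_w]_Θ + 2·[ϑ]_Θ = −2·(-1) − (0) − (-2) + 2·(0) + 2·(1) = 6
  N: −2·[λ]_N − [A]_N − [χ]_N + 2·[M_w]_N + 2·[ϑ]_N = −2·(1) − (0) − (2) + 2·(-1) + 2·(-1) = -8
Net dimensions [M⁴ L⁻⁴ T⁻³ Θ⁶ N⁻⁸] ≠ [1] — not dimensionless.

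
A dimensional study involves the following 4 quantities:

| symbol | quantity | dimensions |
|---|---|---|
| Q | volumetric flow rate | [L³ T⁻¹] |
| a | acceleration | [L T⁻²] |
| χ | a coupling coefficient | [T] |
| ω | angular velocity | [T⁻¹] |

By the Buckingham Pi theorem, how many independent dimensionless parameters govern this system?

2

There are 4 variables and 2 base dimensions (L, T).
The dimension matrix has rank 2.
Independent dimensionless groups: 4 − 2 = 2.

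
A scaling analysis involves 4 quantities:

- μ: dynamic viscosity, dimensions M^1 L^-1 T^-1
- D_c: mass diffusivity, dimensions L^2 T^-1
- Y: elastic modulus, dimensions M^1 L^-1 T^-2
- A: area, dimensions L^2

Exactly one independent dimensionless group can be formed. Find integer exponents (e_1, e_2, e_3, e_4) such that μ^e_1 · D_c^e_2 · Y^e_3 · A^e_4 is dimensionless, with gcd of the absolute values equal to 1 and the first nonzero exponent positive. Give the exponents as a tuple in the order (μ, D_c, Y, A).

(1, 1, -1, -1)

M: e_1·(1) + e_2·(0) + e_3·(1) + e_4·(0) = 0
L: e_1·(-1) + e_2·(2) + e_3·(-1) + e_4·(2) = 0
T: e_1·(-1) + e_2·(-1) + e_3·(-2) + e_4·(0) = 0
Solving this homogeneous linear system for the smallest-integer solution (first nonzero entry positive) gives (1, 1, -1, -1).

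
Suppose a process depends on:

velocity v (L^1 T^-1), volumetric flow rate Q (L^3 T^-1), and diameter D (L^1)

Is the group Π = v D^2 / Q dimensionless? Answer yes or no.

Sum the exponent of each base dimension across the product:
  M: [v]_M − [Q]_M + 2·[D]_M = (0) − (0) + 2·(0) = 0
  L: [v]_L − [Q]_L + 2·[D]_L = (1) − (3) + 2·(1) = 0
  T: [v]_T − [Q]_T + 2·[D]_T = (-1) − (-1) + 2·(0) = 0
  N: [v]_N − [Q]_N + 2·[D]_N = (0) − (0) + 2·(0) = 0
All base exponents vanish — dimensionless.

yes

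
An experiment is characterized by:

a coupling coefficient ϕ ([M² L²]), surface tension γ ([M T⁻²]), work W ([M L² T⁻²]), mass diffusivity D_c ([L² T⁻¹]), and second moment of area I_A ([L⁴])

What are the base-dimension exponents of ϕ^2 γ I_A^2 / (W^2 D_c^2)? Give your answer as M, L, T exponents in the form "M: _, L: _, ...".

M: 3, L: 4, T: 4

Collect each base-dimension exponent across the product:
  M: 2·(2) + (1) − 2·(1) − 2·(0) + 2·(0) = 3
  L: 2·(2) + (0) − 2·(2) − 2·(2) + 2·(4) = 4
  T: 2·(0) + (-2) − 2·(-2) − 2·(-1) + 2·(0) = 4
So the dimensions are [M³ L⁴ T⁴].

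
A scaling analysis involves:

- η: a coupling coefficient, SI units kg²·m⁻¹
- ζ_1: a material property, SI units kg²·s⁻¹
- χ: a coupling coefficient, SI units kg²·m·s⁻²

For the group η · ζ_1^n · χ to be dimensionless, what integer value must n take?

-2

Balance the M exponent: (2)·n from ζ_1, plus (2) + (2) = 4 from the rest, must sum to zero.
2n + 4 = 0, so n = -2.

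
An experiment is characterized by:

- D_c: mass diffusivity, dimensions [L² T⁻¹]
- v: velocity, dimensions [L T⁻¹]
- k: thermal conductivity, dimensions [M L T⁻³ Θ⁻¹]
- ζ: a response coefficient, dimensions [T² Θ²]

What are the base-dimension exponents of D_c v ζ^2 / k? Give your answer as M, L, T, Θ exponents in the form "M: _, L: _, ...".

M: -1, L: 2, T: 5, Θ: 5

Collect each base-dimension exponent across the product:
  M: (0) + (0) − (1) + 2·(0) = -1
  L: (2) + (1) − (1) + 2·(0) = 2
  T: (-1) + (-1) − (-3) + 2·(2) = 5
  Θ: (0) + (0) − (-1) + 2·(2) = 5
So the dimensions are [M⁻¹ L² T⁵ Θ⁵].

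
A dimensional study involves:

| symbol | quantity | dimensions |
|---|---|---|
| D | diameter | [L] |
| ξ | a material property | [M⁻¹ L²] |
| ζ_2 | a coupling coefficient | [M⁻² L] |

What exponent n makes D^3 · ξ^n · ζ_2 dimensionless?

Balance the M exponent: (-1)·n from ξ, plus 3·(0) + (-2) = -2 from the rest, must sum to zero.
−n − 2 = 0, so n = -2.

-2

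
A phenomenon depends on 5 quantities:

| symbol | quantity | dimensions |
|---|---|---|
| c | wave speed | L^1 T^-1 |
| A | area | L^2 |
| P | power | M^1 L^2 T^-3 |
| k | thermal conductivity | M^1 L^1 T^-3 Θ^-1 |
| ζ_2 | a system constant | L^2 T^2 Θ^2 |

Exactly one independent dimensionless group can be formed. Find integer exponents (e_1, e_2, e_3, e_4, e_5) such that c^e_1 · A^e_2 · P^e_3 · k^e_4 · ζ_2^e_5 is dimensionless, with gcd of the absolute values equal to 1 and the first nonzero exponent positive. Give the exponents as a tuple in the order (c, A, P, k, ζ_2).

(2, -1, -2, 2, 1)

M: e_1·(0) + e_2·(0) + e_3·(1) + e_4·(1) + e_5·(0) = 0
L: e_1·(1) + e_2·(2) + e_3·(2) + e_4·(1) + e_5·(2) = 0
T: e_1·(-1) + e_2·(0) + e_3·(-3) + e_4·(-3) + e_5·(2) = 0
Θ: e_1·(0) + e_2·(0) + e_3·(0) + e_4·(-1) + e_5·(2) = 0
Solving this homogeneous linear system for the smallest-integer solution (first nonzero entry positive) gives (2, -1, -2, 2, 1).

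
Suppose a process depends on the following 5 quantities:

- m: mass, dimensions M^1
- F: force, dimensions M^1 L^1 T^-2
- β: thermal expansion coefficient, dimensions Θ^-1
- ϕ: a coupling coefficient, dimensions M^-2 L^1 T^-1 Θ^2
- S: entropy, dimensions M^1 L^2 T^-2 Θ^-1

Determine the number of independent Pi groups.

There are 5 variables and 4 base dimensions (M, L, T, Θ).
The dimension matrix has rank 4.
Independent dimensionless groups: 5 − 4 = 1.

1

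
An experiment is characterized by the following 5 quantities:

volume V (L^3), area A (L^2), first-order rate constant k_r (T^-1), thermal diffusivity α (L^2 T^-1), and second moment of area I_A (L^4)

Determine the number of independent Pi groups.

3

There are 5 variables and 2 base dimensions (L, T).
The dimension matrix has rank 2.
Independent dimensionless groups: 5 − 2 = 3.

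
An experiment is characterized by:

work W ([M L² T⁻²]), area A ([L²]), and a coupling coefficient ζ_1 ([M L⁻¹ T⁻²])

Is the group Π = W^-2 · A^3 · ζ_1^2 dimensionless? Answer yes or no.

yes

Sum the exponent of each base dimension across the product:
  M: −2·[W]_M + 3·[A]_M + 2·[ζ_1]_M = −2·(1) + 3·(0) + 2·(1) = 0
  L: −2·[W]_L + 3·[A]_L + 2·[ζ_1]_L = −2·(2) + 3·(2) + 2·(-1) = 0
  T: −2·[W]_T + 3·[A]_T + 2·[ζ_1]_T = −2·(-2) + 3·(0) + 2·(-2) = 0
All base exponents vanish — dimensionless.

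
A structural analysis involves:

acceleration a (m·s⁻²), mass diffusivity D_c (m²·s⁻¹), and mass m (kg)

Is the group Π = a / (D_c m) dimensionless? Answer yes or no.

no

Sum the exponent of each base dimension across the product:
  M: [a]_M − [D_c]_M − [m]_M = (0) − (0) − (1) = -1
  L: [a]_L − [D_c]_L − [m]_L = (1) − (2) − (0) = -1
  T: [a]_T − [D_c]_T − [m]_T = (-2) − (-1) − (0) = -1
Net dimensions [M⁻¹ L⁻¹ T⁻¹] ≠ [1] — not dimensionless.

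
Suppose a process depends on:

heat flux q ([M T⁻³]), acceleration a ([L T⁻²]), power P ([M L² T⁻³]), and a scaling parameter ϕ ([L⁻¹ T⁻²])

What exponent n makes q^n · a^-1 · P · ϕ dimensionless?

Balance the M exponent: (1)·n from q, plus −(0) + (1) + (0) = 1 from the rest, must sum to zero.
n + 1 = 0, so n = -1.

-1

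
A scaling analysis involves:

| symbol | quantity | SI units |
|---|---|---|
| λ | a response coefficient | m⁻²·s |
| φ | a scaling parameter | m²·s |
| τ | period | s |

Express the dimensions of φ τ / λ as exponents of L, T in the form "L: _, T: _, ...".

Collect each base-dimension exponent across the product:
  L: −(-2) + (2) + (0) = 4
  T: −(1) + (1) + (1) = 1
So the dimensions are [L⁴ T].

L: 4, T: 1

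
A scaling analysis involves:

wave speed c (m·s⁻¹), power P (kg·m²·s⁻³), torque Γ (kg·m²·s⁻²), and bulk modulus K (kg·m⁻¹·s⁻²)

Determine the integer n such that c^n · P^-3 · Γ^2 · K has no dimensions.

3

Balance the L exponent: (1)·n from c, plus −3·(2) + 2·(2) + (-1) = -3 from the rest, must sum to zero.
n − 3 = 0, so n = 3.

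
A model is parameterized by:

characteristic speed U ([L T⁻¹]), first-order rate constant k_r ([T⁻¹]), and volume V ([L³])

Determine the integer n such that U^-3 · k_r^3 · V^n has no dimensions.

Balance the L exponent: (3)·n from V, plus −3·(1) + 3·(0) = -3 from the rest, must sum to zero.
3n − 3 = 0, so n = 1.

1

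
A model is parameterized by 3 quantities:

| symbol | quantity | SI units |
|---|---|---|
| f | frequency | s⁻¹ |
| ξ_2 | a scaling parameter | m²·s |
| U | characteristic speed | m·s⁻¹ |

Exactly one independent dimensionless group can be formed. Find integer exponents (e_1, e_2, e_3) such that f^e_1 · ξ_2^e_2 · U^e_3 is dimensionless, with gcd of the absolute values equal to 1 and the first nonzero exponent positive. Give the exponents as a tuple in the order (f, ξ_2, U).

(3, 1, -2)

L: e_1·(0) + e_2·(2) + e_3·(1) = 0
T: e_1·(-1) + e_2·(1) + e_3·(-1) = 0
Solving this homogeneous linear system for the smallest-integer solution (first nonzero entry positive) gives (3, 1, -2).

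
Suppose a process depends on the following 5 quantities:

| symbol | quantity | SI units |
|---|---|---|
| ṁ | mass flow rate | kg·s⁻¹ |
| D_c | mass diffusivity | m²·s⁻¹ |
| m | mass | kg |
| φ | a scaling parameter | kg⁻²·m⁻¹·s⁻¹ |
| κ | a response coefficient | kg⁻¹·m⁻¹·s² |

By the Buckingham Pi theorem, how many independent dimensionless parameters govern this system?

2

There are 5 variables and 3 base dimensions (M, L, T).
The dimension matrix has rank 3.
Independent dimensionless groups: 5 − 3 = 2.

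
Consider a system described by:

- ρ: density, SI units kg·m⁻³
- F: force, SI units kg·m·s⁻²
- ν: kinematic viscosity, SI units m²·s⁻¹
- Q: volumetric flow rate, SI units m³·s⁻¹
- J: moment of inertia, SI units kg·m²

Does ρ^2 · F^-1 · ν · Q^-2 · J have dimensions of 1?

no

Sum the exponent of each base dimension across the product:
  M: 2·[ρ]_M − [F]_M + [ν]_M − 2·[Q]_M + [J]_M = 2·(1) − (1) + (0) − 2·(0) + (1) = 2
  L: 2·[ρ]_L − [F]_L + [ν]_L − 2·[Q]_L + [J]_L = 2·(-3) − (1) + (2) − 2·(3) + (2) = -9
  T: 2·[ρ]_T − [F]_T + [ν]_T − 2·[Q]_T + [J]_T = 2·(0) − (-2) + (-1) − 2·(-1) + (0) = 3
Net dimensions [M² L⁻⁹ T³] ≠ [1] — not dimensionless.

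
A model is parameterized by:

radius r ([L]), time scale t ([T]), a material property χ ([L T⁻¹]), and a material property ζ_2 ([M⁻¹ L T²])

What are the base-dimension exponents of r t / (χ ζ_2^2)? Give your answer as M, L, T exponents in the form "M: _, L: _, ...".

M: 2, L: -2, T: -2

Collect each base-dimension exponent across the product:
  M: (0) + (0) − (0) − 2·(-1) = 2
  L: (1) + (0) − (1) − 2·(1) = -2
  T: (0) + (1) − (-1) − 2·(2) = -2
So the dimensions are [M² L⁻² T⁻²].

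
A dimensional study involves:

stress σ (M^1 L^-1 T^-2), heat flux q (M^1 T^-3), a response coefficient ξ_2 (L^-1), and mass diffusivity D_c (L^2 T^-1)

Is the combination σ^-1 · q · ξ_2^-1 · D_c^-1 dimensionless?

Sum the exponent of each base dimension across the product:
  M: −[σ]_M + [q]_M − [ξ_2]_M − [D_c]_M = −(1) + (1) − (0) − (0) = 0
  L: −[σ]_L + [q]_L − [ξ_2]_L − [D_c]_L = −(-1) + (0) − (-1) − (2) = 0
  T: −[σ]_T + [q]_T − [ξ_2]_T − [D_c]_T = −(-2) + (-3) − (0) − (-1) = 0
All base exponents vanish — dimensionless.

yes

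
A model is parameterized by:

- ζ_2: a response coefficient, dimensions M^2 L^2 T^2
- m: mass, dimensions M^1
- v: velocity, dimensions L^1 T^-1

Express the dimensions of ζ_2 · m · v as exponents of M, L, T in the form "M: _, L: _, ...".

Collect each base-dimension exponent across the product:
  M: (2) + (1) + (0) = 3
  L: (2) + (0) + (1) = 3
  T: (2) + (0) + (-1) = 1
So the dimensions are [M³ L³ T].

M: 3, L: 3, T: 1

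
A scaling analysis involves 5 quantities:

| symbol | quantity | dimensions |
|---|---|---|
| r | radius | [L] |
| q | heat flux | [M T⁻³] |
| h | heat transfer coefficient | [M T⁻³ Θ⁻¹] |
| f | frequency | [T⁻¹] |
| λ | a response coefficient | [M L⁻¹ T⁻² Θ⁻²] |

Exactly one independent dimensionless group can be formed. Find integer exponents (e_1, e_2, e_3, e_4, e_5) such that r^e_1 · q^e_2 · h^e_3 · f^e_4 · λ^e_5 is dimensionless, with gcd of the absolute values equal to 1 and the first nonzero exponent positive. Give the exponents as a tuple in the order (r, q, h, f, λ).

(1, 1, -2, 1, 1)

M: e_1·(0) + e_2·(1) + e_3·(1) + e_4·(0) + e_5·(1) = 0
L: e_1·(1) + e_2·(0) + e_3·(0) + e_4·(0) + e_5·(-1) = 0
T: e_1·(0) + e_2·(-3) + e_3·(-3) + e_4·(-1) + e_5·(-2) = 0
Θ: e_1·(0) + e_2·(0) + e_3·(-1) + e_4·(0) + e_5·(-2) = 0
Solving this homogeneous linear system for the smallest-integer solution (first nonzero entry positive) gives (1, 1, -2, 1, 1).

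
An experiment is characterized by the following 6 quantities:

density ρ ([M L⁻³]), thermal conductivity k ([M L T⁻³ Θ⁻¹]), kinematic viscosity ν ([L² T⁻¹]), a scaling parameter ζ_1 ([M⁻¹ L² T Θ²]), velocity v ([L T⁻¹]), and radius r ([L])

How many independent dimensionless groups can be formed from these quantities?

There are 6 variables and 4 base dimensions (M, L, T, Θ).
The dimension matrix has rank 4.
Independent dimensionless groups: 6 − 4 = 2.

2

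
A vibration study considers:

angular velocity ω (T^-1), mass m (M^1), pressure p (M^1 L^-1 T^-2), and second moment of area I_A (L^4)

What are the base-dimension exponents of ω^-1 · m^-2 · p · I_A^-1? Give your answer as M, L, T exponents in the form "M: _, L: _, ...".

Collect each base-dimension exponent across the product:
  M: −(0) − 2·(1) + (1) − (0) = -1
  L: −(0) − 2·(0) + (-1) − (4) = -5
  T: −(-1) − 2·(0) + (-2) − (0) = -1
So the dimensions are [M⁻¹ L⁻⁵ T⁻¹].

M: -1, L: -5, T: -1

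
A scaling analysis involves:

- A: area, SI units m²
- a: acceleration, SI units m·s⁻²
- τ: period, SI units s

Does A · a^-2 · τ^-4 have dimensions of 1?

yes

Sum the exponent of each base dimension across the product:
  L: [A]_L − 2·[a]_L − 4·[τ]_L = (2) − 2·(1) − 4·(0) = 0
  T: [A]_T − 2·[a]_T − 4·[τ]_T = (0) − 2·(-2) − 4·(1) = 0
All base exponents vanish — dimensionless.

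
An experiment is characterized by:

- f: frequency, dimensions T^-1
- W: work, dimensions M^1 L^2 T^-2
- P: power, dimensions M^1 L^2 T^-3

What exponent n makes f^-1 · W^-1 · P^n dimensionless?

1

Balance the M exponent: (1)·n from P, plus −(0) − (1) = -1 from the rest, must sum to zero.
n − 1 = 0, so n = 1.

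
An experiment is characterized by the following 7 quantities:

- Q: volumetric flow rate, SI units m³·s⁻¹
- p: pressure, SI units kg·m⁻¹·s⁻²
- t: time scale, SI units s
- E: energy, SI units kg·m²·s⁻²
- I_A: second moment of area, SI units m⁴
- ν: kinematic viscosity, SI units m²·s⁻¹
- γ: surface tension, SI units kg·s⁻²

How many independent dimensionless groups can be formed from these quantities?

There are 7 variables and 3 base dimensions (M, L, T).
The dimension matrix has rank 3.
Independent dimensionless groups: 7 − 3 = 4.

4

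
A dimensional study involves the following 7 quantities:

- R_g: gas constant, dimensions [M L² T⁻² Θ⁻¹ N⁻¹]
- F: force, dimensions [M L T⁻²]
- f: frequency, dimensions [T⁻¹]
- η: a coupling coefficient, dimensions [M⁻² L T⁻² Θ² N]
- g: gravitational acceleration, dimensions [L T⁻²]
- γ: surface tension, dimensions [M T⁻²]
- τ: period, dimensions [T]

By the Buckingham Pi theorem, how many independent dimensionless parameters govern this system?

There are 7 variables and 5 base dimensions (M, L, T, Θ, N).
The dimension matrix has rank 5.
Independent dimensionless groups: 7 − 5 = 2.

2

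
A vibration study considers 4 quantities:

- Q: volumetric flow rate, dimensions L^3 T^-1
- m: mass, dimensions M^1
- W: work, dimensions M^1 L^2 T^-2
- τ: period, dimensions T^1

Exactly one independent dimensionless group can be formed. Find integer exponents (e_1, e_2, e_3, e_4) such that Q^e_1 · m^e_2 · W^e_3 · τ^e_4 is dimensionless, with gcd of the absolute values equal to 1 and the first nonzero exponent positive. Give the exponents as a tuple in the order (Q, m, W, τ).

(2, 3, -3, -4)

M: e_1·(0) + e_2·(1) + e_3·(1) + e_4·(0) = 0
L: e_1·(3) + e_2·(0) + e_3·(2) + e_4·(0) = 0
T: e_1·(-1) + e_2·(0) + e_3·(-2) + e_4·(1) = 0
Solving this homogeneous linear system for the smallest-integer solution (first nonzero entry positive) gives (2, 3, -3, -4).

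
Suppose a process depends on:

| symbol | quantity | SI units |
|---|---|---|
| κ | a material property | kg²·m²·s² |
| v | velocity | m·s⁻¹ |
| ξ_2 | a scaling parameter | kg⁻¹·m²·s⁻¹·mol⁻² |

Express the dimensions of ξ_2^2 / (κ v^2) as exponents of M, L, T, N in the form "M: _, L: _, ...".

M: -4, L: 0, T: -2, N: -4

Collect each base-dimension exponent across the product:
  M: −(2) − 2·(0) + 2·(-1) = -4
  L: −(2) − 2·(1) + 2·(2) = 0
  T: −(2) − 2·(-1) + 2·(-1) = -2
  N: −(0) − 2·(0) + 2·(-2) = -4
So the dimensions are [M⁻⁴ T⁻² N⁻⁴].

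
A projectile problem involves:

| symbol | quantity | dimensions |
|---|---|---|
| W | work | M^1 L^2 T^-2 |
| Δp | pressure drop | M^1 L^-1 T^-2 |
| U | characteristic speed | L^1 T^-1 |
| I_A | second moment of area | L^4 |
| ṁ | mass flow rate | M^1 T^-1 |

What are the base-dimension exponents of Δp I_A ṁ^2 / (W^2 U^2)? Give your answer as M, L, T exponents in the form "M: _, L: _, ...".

M: 1, L: -3, T: 2

Collect each base-dimension exponent across the product:
  M: −2·(1) + (1) − 2·(0) + (0) + 2·(1) = 1
  L: −2·(2) + (-1) − 2·(1) + (4) + 2·(0) = -3
  T: −2·(-2) + (-2) − 2·(-1) + (0) + 2·(-1) = 2
So the dimensions are [M L⁻³ T²].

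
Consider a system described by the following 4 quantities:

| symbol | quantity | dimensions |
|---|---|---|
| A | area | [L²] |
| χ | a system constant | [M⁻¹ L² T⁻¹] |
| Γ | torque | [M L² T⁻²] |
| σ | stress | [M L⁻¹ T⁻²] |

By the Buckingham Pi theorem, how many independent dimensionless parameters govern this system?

1

There are 4 variables and 3 base dimensions (M, L, T).
The dimension matrix has rank 3.
Independent dimensionless groups: 4 − 3 = 1.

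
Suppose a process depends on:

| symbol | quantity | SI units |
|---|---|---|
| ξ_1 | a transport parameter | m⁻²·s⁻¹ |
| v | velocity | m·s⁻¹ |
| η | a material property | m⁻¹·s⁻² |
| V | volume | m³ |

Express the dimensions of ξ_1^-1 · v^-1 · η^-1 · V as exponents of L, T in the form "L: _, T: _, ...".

Collect each base-dimension exponent across the product:
  L: −(-2) − (1) − (-1) + (3) = 5
  T: −(-1) − (-1) − (-2) + (0) = 4
So the dimensions are [L⁵ T⁴].

L: 5, T: 4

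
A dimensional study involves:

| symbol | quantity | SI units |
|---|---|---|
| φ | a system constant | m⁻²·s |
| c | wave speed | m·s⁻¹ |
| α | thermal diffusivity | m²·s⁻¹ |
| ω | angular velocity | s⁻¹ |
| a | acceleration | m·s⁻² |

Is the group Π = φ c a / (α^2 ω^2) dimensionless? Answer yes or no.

Sum the exponent of each base dimension across the product:
  L: [φ]_L + [c]_L − 2·[α]_L − 2·[ω]_L + [a]_L = (-2) + (1) − 2·(2) − 2·(0) + (1) = -4
  T: [φ]_T + [c]_T − 2·[α]_T − 2·[ω]_T + [a]_T = (1) + (-1) − 2·(-1) − 2·(-1) + (-2) = 2
Net dimensions [L⁻⁴ T²] ≠ [1] — not dimensionless.

no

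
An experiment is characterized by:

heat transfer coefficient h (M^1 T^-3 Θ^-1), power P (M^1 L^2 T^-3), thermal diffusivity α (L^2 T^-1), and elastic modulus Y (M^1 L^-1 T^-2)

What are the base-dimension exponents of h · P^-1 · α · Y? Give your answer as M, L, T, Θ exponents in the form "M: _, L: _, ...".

M: 1, L: -1, T: -3, Θ: -1

Collect each base-dimension exponent across the product:
  M: (1) − (1) + (0) + (1) = 1
  L: (0) − (2) + (2) + (-1) = -1
  T: (-3) − (-3) + (-1) + (-2) = -3
  Θ: (-1) − (0) + (0) + (0) = -1
So the dimensions are [M L⁻¹ T⁻³ Θ⁻¹].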